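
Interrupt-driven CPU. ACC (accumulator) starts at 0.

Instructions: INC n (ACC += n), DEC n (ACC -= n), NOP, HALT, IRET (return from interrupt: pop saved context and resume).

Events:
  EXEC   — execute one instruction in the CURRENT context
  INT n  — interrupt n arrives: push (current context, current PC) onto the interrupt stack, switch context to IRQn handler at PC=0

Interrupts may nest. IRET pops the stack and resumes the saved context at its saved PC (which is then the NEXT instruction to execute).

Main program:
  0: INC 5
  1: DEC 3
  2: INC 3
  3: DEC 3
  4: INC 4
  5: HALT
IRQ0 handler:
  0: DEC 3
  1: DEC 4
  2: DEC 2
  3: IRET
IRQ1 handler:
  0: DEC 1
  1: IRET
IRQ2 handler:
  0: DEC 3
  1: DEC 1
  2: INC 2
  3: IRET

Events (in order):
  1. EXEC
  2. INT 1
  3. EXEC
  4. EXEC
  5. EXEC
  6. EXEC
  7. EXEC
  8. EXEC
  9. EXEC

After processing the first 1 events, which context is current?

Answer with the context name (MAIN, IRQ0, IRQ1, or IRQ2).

Event 1 (EXEC): [MAIN] PC=0: INC 5 -> ACC=5

Answer: MAIN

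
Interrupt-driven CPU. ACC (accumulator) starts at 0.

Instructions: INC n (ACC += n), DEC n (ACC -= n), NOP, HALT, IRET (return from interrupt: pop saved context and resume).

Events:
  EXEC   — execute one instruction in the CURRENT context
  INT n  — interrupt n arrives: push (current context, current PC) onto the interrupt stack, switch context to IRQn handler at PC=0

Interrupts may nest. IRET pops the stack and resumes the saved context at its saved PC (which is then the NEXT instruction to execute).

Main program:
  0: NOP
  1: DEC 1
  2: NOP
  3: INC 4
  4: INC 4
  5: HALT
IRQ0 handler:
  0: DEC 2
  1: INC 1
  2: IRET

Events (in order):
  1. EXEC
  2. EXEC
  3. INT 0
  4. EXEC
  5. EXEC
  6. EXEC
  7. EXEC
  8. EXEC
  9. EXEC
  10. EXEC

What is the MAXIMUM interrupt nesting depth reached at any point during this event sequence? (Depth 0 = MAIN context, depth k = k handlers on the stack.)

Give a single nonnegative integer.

Event 1 (EXEC): [MAIN] PC=0: NOP [depth=0]
Event 2 (EXEC): [MAIN] PC=1: DEC 1 -> ACC=-1 [depth=0]
Event 3 (INT 0): INT 0 arrives: push (MAIN, PC=2), enter IRQ0 at PC=0 (depth now 1) [depth=1]
Event 4 (EXEC): [IRQ0] PC=0: DEC 2 -> ACC=-3 [depth=1]
Event 5 (EXEC): [IRQ0] PC=1: INC 1 -> ACC=-2 [depth=1]
Event 6 (EXEC): [IRQ0] PC=2: IRET -> resume MAIN at PC=2 (depth now 0) [depth=0]
Event 7 (EXEC): [MAIN] PC=2: NOP [depth=0]
Event 8 (EXEC): [MAIN] PC=3: INC 4 -> ACC=2 [depth=0]
Event 9 (EXEC): [MAIN] PC=4: INC 4 -> ACC=6 [depth=0]
Event 10 (EXEC): [MAIN] PC=5: HALT [depth=0]
Max depth observed: 1

Answer: 1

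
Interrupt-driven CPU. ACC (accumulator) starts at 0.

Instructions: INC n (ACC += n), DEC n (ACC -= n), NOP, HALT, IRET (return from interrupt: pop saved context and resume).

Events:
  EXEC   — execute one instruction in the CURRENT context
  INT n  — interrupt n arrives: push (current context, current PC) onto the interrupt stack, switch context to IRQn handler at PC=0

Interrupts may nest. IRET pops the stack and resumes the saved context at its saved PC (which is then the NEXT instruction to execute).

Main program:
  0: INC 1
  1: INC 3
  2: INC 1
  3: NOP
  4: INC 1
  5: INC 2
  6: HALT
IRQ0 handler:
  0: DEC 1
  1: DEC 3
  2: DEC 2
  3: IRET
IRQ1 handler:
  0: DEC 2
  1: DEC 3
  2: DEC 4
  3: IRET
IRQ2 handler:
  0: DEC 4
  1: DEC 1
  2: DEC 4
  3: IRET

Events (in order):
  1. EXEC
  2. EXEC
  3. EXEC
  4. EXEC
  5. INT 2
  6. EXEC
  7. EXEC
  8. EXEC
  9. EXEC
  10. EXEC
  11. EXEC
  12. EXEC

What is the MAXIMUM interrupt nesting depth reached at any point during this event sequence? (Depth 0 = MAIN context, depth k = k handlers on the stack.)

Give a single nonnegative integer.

Event 1 (EXEC): [MAIN] PC=0: INC 1 -> ACC=1 [depth=0]
Event 2 (EXEC): [MAIN] PC=1: INC 3 -> ACC=4 [depth=0]
Event 3 (EXEC): [MAIN] PC=2: INC 1 -> ACC=5 [depth=0]
Event 4 (EXEC): [MAIN] PC=3: NOP [depth=0]
Event 5 (INT 2): INT 2 arrives: push (MAIN, PC=4), enter IRQ2 at PC=0 (depth now 1) [depth=1]
Event 6 (EXEC): [IRQ2] PC=0: DEC 4 -> ACC=1 [depth=1]
Event 7 (EXEC): [IRQ2] PC=1: DEC 1 -> ACC=0 [depth=1]
Event 8 (EXEC): [IRQ2] PC=2: DEC 4 -> ACC=-4 [depth=1]
Event 9 (EXEC): [IRQ2] PC=3: IRET -> resume MAIN at PC=4 (depth now 0) [depth=0]
Event 10 (EXEC): [MAIN] PC=4: INC 1 -> ACC=-3 [depth=0]
Event 11 (EXEC): [MAIN] PC=5: INC 2 -> ACC=-1 [depth=0]
Event 12 (EXEC): [MAIN] PC=6: HALT [depth=0]
Max depth observed: 1

Answer: 1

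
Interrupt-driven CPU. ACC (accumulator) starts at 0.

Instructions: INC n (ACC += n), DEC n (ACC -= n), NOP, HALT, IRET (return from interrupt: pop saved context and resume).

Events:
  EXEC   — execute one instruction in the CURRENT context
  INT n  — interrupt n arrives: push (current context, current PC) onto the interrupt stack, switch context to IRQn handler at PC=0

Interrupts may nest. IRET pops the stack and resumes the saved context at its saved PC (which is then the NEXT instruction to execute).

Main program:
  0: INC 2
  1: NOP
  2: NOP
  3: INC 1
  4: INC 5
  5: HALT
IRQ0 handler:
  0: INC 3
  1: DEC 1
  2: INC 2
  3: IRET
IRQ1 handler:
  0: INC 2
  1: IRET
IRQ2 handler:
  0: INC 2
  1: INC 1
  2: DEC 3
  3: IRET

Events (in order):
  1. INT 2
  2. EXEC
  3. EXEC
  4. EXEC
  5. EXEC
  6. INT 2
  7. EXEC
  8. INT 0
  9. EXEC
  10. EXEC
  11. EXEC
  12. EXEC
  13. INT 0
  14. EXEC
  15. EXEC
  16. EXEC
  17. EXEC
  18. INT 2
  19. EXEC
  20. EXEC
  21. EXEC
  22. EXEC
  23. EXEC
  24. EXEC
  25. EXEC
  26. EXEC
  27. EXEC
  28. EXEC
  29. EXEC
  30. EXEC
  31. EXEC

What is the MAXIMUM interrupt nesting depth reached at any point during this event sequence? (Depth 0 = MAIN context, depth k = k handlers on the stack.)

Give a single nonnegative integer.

Event 1 (INT 2): INT 2 arrives: push (MAIN, PC=0), enter IRQ2 at PC=0 (depth now 1) [depth=1]
Event 2 (EXEC): [IRQ2] PC=0: INC 2 -> ACC=2 [depth=1]
Event 3 (EXEC): [IRQ2] PC=1: INC 1 -> ACC=3 [depth=1]
Event 4 (EXEC): [IRQ2] PC=2: DEC 3 -> ACC=0 [depth=1]
Event 5 (EXEC): [IRQ2] PC=3: IRET -> resume MAIN at PC=0 (depth now 0) [depth=0]
Event 6 (INT 2): INT 2 arrives: push (MAIN, PC=0), enter IRQ2 at PC=0 (depth now 1) [depth=1]
Event 7 (EXEC): [IRQ2] PC=0: INC 2 -> ACC=2 [depth=1]
Event 8 (INT 0): INT 0 arrives: push (IRQ2, PC=1), enter IRQ0 at PC=0 (depth now 2) [depth=2]
Event 9 (EXEC): [IRQ0] PC=0: INC 3 -> ACC=5 [depth=2]
Event 10 (EXEC): [IRQ0] PC=1: DEC 1 -> ACC=4 [depth=2]
Event 11 (EXEC): [IRQ0] PC=2: INC 2 -> ACC=6 [depth=2]
Event 12 (EXEC): [IRQ0] PC=3: IRET -> resume IRQ2 at PC=1 (depth now 1) [depth=1]
Event 13 (INT 0): INT 0 arrives: push (IRQ2, PC=1), enter IRQ0 at PC=0 (depth now 2) [depth=2]
Event 14 (EXEC): [IRQ0] PC=0: INC 3 -> ACC=9 [depth=2]
Event 15 (EXEC): [IRQ0] PC=1: DEC 1 -> ACC=8 [depth=2]
Event 16 (EXEC): [IRQ0] PC=2: INC 2 -> ACC=10 [depth=2]
Event 17 (EXEC): [IRQ0] PC=3: IRET -> resume IRQ2 at PC=1 (depth now 1) [depth=1]
Event 18 (INT 2): INT 2 arrives: push (IRQ2, PC=1), enter IRQ2 at PC=0 (depth now 2) [depth=2]
Event 19 (EXEC): [IRQ2] PC=0: INC 2 -> ACC=12 [depth=2]
Event 20 (EXEC): [IRQ2] PC=1: INC 1 -> ACC=13 [depth=2]
Event 21 (EXEC): [IRQ2] PC=2: DEC 3 -> ACC=10 [depth=2]
Event 22 (EXEC): [IRQ2] PC=3: IRET -> resume IRQ2 at PC=1 (depth now 1) [depth=1]
Event 23 (EXEC): [IRQ2] PC=1: INC 1 -> ACC=11 [depth=1]
Event 24 (EXEC): [IRQ2] PC=2: DEC 3 -> ACC=8 [depth=1]
Event 25 (EXEC): [IRQ2] PC=3: IRET -> resume MAIN at PC=0 (depth now 0) [depth=0]
Event 26 (EXEC): [MAIN] PC=0: INC 2 -> ACC=10 [depth=0]
Event 27 (EXEC): [MAIN] PC=1: NOP [depth=0]
Event 28 (EXEC): [MAIN] PC=2: NOP [depth=0]
Event 29 (EXEC): [MAIN] PC=3: INC 1 -> ACC=11 [depth=0]
Event 30 (EXEC): [MAIN] PC=4: INC 5 -> ACC=16 [depth=0]
Event 31 (EXEC): [MAIN] PC=5: HALT [depth=0]
Max depth observed: 2

Answer: 2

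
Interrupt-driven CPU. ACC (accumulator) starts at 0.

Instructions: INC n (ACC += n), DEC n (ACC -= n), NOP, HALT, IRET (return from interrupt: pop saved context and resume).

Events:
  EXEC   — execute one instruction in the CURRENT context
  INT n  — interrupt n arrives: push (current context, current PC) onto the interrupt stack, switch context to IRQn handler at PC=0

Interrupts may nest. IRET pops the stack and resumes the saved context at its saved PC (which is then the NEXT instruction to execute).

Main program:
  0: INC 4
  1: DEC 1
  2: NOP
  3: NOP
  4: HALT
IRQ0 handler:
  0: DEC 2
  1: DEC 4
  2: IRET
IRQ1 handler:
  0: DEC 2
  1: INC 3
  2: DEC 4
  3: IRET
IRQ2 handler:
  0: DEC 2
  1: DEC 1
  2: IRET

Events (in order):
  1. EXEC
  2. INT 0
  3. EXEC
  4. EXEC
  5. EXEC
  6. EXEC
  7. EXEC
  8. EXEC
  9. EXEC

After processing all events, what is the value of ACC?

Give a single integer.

Event 1 (EXEC): [MAIN] PC=0: INC 4 -> ACC=4
Event 2 (INT 0): INT 0 arrives: push (MAIN, PC=1), enter IRQ0 at PC=0 (depth now 1)
Event 3 (EXEC): [IRQ0] PC=0: DEC 2 -> ACC=2
Event 4 (EXEC): [IRQ0] PC=1: DEC 4 -> ACC=-2
Event 5 (EXEC): [IRQ0] PC=2: IRET -> resume MAIN at PC=1 (depth now 0)
Event 6 (EXEC): [MAIN] PC=1: DEC 1 -> ACC=-3
Event 7 (EXEC): [MAIN] PC=2: NOP
Event 8 (EXEC): [MAIN] PC=3: NOP
Event 9 (EXEC): [MAIN] PC=4: HALT

Answer: -3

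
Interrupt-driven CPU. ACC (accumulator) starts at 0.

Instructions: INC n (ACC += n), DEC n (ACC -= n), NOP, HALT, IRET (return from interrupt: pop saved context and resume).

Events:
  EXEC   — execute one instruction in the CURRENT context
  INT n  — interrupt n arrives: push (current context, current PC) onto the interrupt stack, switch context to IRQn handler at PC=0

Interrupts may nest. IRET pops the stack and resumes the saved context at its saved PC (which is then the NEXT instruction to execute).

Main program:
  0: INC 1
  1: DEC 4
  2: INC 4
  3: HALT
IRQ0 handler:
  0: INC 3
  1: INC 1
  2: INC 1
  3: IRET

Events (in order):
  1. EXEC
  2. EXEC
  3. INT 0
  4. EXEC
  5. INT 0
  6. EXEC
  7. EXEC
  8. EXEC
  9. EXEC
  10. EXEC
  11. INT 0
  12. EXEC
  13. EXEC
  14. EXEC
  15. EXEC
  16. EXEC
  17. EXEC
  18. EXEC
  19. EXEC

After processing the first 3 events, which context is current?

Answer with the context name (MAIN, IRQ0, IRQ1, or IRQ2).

Event 1 (EXEC): [MAIN] PC=0: INC 1 -> ACC=1
Event 2 (EXEC): [MAIN] PC=1: DEC 4 -> ACC=-3
Event 3 (INT 0): INT 0 arrives: push (MAIN, PC=2), enter IRQ0 at PC=0 (depth now 1)

Answer: IRQ0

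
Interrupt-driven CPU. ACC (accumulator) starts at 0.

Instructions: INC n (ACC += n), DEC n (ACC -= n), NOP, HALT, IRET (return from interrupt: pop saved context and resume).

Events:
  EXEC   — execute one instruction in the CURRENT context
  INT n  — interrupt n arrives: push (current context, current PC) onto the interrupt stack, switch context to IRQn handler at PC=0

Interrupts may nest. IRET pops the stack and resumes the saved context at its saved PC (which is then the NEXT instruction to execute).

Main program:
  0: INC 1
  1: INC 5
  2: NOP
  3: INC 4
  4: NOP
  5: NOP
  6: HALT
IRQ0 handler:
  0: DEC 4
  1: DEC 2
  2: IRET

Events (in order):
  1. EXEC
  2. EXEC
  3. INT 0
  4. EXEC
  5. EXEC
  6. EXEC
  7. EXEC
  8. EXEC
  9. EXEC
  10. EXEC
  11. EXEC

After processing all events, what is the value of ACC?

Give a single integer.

Event 1 (EXEC): [MAIN] PC=0: INC 1 -> ACC=1
Event 2 (EXEC): [MAIN] PC=1: INC 5 -> ACC=6
Event 3 (INT 0): INT 0 arrives: push (MAIN, PC=2), enter IRQ0 at PC=0 (depth now 1)
Event 4 (EXEC): [IRQ0] PC=0: DEC 4 -> ACC=2
Event 5 (EXEC): [IRQ0] PC=1: DEC 2 -> ACC=0
Event 6 (EXEC): [IRQ0] PC=2: IRET -> resume MAIN at PC=2 (depth now 0)
Event 7 (EXEC): [MAIN] PC=2: NOP
Event 8 (EXEC): [MAIN] PC=3: INC 4 -> ACC=4
Event 9 (EXEC): [MAIN] PC=4: NOP
Event 10 (EXEC): [MAIN] PC=5: NOP
Event 11 (EXEC): [MAIN] PC=6: HALT

Answer: 4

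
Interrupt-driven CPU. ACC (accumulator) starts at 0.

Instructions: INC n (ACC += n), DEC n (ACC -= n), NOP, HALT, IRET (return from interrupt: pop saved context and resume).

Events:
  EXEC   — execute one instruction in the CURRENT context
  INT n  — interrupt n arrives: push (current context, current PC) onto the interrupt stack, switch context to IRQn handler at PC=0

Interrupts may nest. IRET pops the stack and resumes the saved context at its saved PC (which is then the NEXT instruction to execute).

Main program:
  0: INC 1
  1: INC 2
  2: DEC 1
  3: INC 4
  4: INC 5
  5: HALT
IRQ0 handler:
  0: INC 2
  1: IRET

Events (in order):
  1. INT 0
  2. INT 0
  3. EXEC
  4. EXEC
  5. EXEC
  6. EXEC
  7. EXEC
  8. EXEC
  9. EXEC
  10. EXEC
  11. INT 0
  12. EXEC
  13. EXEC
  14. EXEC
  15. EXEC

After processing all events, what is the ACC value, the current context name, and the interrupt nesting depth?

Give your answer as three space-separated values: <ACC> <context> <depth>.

Answer: 17 MAIN 0

Derivation:
Event 1 (INT 0): INT 0 arrives: push (MAIN, PC=0), enter IRQ0 at PC=0 (depth now 1)
Event 2 (INT 0): INT 0 arrives: push (IRQ0, PC=0), enter IRQ0 at PC=0 (depth now 2)
Event 3 (EXEC): [IRQ0] PC=0: INC 2 -> ACC=2
Event 4 (EXEC): [IRQ0] PC=1: IRET -> resume IRQ0 at PC=0 (depth now 1)
Event 5 (EXEC): [IRQ0] PC=0: INC 2 -> ACC=4
Event 6 (EXEC): [IRQ0] PC=1: IRET -> resume MAIN at PC=0 (depth now 0)
Event 7 (EXEC): [MAIN] PC=0: INC 1 -> ACC=5
Event 8 (EXEC): [MAIN] PC=1: INC 2 -> ACC=7
Event 9 (EXEC): [MAIN] PC=2: DEC 1 -> ACC=6
Event 10 (EXEC): [MAIN] PC=3: INC 4 -> ACC=10
Event 11 (INT 0): INT 0 arrives: push (MAIN, PC=4), enter IRQ0 at PC=0 (depth now 1)
Event 12 (EXEC): [IRQ0] PC=0: INC 2 -> ACC=12
Event 13 (EXEC): [IRQ0] PC=1: IRET -> resume MAIN at PC=4 (depth now 0)
Event 14 (EXEC): [MAIN] PC=4: INC 5 -> ACC=17
Event 15 (EXEC): [MAIN] PC=5: HALT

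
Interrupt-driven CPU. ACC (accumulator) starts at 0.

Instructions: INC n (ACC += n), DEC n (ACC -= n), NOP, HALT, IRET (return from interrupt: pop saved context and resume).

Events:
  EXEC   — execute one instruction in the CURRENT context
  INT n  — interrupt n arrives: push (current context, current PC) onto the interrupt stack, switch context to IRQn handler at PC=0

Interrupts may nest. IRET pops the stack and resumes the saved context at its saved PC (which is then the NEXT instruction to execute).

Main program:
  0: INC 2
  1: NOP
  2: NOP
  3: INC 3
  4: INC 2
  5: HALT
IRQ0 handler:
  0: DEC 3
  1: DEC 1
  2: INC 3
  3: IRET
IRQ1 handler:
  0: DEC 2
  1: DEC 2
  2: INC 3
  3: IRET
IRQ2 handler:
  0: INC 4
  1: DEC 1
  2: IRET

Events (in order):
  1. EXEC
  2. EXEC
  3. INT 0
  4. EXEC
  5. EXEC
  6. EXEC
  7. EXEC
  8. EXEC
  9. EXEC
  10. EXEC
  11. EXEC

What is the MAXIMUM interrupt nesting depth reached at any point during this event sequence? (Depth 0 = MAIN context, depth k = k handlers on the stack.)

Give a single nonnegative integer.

Event 1 (EXEC): [MAIN] PC=0: INC 2 -> ACC=2 [depth=0]
Event 2 (EXEC): [MAIN] PC=1: NOP [depth=0]
Event 3 (INT 0): INT 0 arrives: push (MAIN, PC=2), enter IRQ0 at PC=0 (depth now 1) [depth=1]
Event 4 (EXEC): [IRQ0] PC=0: DEC 3 -> ACC=-1 [depth=1]
Event 5 (EXEC): [IRQ0] PC=1: DEC 1 -> ACC=-2 [depth=1]
Event 6 (EXEC): [IRQ0] PC=2: INC 3 -> ACC=1 [depth=1]
Event 7 (EXEC): [IRQ0] PC=3: IRET -> resume MAIN at PC=2 (depth now 0) [depth=0]
Event 8 (EXEC): [MAIN] PC=2: NOP [depth=0]
Event 9 (EXEC): [MAIN] PC=3: INC 3 -> ACC=4 [depth=0]
Event 10 (EXEC): [MAIN] PC=4: INC 2 -> ACC=6 [depth=0]
Event 11 (EXEC): [MAIN] PC=5: HALT [depth=0]
Max depth observed: 1

Answer: 1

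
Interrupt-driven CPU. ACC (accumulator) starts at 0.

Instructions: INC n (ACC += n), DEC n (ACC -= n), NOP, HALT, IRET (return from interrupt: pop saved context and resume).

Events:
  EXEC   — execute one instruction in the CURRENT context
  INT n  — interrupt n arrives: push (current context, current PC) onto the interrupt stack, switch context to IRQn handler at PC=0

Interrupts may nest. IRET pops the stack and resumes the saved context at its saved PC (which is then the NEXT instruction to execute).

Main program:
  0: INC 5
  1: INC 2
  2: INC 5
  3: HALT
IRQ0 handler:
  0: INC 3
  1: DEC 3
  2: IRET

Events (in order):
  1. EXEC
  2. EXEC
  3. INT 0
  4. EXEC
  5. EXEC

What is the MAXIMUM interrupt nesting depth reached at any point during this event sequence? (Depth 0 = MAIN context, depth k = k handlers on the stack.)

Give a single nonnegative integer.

Answer: 1

Derivation:
Event 1 (EXEC): [MAIN] PC=0: INC 5 -> ACC=5 [depth=0]
Event 2 (EXEC): [MAIN] PC=1: INC 2 -> ACC=7 [depth=0]
Event 3 (INT 0): INT 0 arrives: push (MAIN, PC=2), enter IRQ0 at PC=0 (depth now 1) [depth=1]
Event 4 (EXEC): [IRQ0] PC=0: INC 3 -> ACC=10 [depth=1]
Event 5 (EXEC): [IRQ0] PC=1: DEC 3 -> ACC=7 [depth=1]
Max depth observed: 1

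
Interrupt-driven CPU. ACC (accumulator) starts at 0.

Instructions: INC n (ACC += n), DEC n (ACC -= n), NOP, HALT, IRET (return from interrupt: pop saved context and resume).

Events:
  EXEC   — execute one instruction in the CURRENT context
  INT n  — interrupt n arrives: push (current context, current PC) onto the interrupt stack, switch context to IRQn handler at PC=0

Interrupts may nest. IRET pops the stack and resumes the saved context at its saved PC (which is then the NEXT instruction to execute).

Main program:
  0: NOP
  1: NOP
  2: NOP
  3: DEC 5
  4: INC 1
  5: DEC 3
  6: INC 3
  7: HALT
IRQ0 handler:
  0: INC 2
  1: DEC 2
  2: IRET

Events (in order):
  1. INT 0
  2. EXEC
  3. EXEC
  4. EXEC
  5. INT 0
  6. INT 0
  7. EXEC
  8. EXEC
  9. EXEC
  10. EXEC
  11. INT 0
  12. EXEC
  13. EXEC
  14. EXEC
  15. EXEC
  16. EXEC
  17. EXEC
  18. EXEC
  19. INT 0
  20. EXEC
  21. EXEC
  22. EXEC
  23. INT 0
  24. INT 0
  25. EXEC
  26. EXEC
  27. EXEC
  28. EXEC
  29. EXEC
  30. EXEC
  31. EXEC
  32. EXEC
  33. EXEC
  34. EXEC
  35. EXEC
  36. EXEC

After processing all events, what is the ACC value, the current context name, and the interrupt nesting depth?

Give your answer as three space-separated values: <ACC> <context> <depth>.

Answer: -4 MAIN 0

Derivation:
Event 1 (INT 0): INT 0 arrives: push (MAIN, PC=0), enter IRQ0 at PC=0 (depth now 1)
Event 2 (EXEC): [IRQ0] PC=0: INC 2 -> ACC=2
Event 3 (EXEC): [IRQ0] PC=1: DEC 2 -> ACC=0
Event 4 (EXEC): [IRQ0] PC=2: IRET -> resume MAIN at PC=0 (depth now 0)
Event 5 (INT 0): INT 0 arrives: push (MAIN, PC=0), enter IRQ0 at PC=0 (depth now 1)
Event 6 (INT 0): INT 0 arrives: push (IRQ0, PC=0), enter IRQ0 at PC=0 (depth now 2)
Event 7 (EXEC): [IRQ0] PC=0: INC 2 -> ACC=2
Event 8 (EXEC): [IRQ0] PC=1: DEC 2 -> ACC=0
Event 9 (EXEC): [IRQ0] PC=2: IRET -> resume IRQ0 at PC=0 (depth now 1)
Event 10 (EXEC): [IRQ0] PC=0: INC 2 -> ACC=2
Event 11 (INT 0): INT 0 arrives: push (IRQ0, PC=1), enter IRQ0 at PC=0 (depth now 2)
Event 12 (EXEC): [IRQ0] PC=0: INC 2 -> ACC=4
Event 13 (EXEC): [IRQ0] PC=1: DEC 2 -> ACC=2
Event 14 (EXEC): [IRQ0] PC=2: IRET -> resume IRQ0 at PC=1 (depth now 1)
Event 15 (EXEC): [IRQ0] PC=1: DEC 2 -> ACC=0
Event 16 (EXEC): [IRQ0] PC=2: IRET -> resume MAIN at PC=0 (depth now 0)
Event 17 (EXEC): [MAIN] PC=0: NOP
Event 18 (EXEC): [MAIN] PC=1: NOP
Event 19 (INT 0): INT 0 arrives: push (MAIN, PC=2), enter IRQ0 at PC=0 (depth now 1)
Event 20 (EXEC): [IRQ0] PC=0: INC 2 -> ACC=2
Event 21 (EXEC): [IRQ0] PC=1: DEC 2 -> ACC=0
Event 22 (EXEC): [IRQ0] PC=2: IRET -> resume MAIN at PC=2 (depth now 0)
Event 23 (INT 0): INT 0 arrives: push (MAIN, PC=2), enter IRQ0 at PC=0 (depth now 1)
Event 24 (INT 0): INT 0 arrives: push (IRQ0, PC=0), enter IRQ0 at PC=0 (depth now 2)
Event 25 (EXEC): [IRQ0] PC=0: INC 2 -> ACC=2
Event 26 (EXEC): [IRQ0] PC=1: DEC 2 -> ACC=0
Event 27 (EXEC): [IRQ0] PC=2: IRET -> resume IRQ0 at PC=0 (depth now 1)
Event 28 (EXEC): [IRQ0] PC=0: INC 2 -> ACC=2
Event 29 (EXEC): [IRQ0] PC=1: DEC 2 -> ACC=0
Event 30 (EXEC): [IRQ0] PC=2: IRET -> resume MAIN at PC=2 (depth now 0)
Event 31 (EXEC): [MAIN] PC=2: NOP
Event 32 (EXEC): [MAIN] PC=3: DEC 5 -> ACC=-5
Event 33 (EXEC): [MAIN] PC=4: INC 1 -> ACC=-4
Event 34 (EXEC): [MAIN] PC=5: DEC 3 -> ACC=-7
Event 35 (EXEC): [MAIN] PC=6: INC 3 -> ACC=-4
Event 36 (EXEC): [MAIN] PC=7: HALT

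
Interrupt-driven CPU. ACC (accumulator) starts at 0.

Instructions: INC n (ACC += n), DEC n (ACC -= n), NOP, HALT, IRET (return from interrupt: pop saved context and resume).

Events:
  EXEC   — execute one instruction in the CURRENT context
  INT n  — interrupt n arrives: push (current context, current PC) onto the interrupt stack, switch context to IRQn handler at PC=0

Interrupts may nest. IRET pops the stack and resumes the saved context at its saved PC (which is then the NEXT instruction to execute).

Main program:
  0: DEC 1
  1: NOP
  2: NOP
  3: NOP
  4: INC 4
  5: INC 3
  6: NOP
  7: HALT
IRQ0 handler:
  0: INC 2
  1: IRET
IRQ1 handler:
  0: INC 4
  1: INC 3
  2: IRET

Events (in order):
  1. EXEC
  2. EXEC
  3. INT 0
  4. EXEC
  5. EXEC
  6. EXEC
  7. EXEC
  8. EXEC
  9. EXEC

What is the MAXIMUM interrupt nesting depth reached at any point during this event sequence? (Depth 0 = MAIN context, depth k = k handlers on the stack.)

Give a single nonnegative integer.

Event 1 (EXEC): [MAIN] PC=0: DEC 1 -> ACC=-1 [depth=0]
Event 2 (EXEC): [MAIN] PC=1: NOP [depth=0]
Event 3 (INT 0): INT 0 arrives: push (MAIN, PC=2), enter IRQ0 at PC=0 (depth now 1) [depth=1]
Event 4 (EXEC): [IRQ0] PC=0: INC 2 -> ACC=1 [depth=1]
Event 5 (EXEC): [IRQ0] PC=1: IRET -> resume MAIN at PC=2 (depth now 0) [depth=0]
Event 6 (EXEC): [MAIN] PC=2: NOP [depth=0]
Event 7 (EXEC): [MAIN] PC=3: NOP [depth=0]
Event 8 (EXEC): [MAIN] PC=4: INC 4 -> ACC=5 [depth=0]
Event 9 (EXEC): [MAIN] PC=5: INC 3 -> ACC=8 [depth=0]
Max depth observed: 1

Answer: 1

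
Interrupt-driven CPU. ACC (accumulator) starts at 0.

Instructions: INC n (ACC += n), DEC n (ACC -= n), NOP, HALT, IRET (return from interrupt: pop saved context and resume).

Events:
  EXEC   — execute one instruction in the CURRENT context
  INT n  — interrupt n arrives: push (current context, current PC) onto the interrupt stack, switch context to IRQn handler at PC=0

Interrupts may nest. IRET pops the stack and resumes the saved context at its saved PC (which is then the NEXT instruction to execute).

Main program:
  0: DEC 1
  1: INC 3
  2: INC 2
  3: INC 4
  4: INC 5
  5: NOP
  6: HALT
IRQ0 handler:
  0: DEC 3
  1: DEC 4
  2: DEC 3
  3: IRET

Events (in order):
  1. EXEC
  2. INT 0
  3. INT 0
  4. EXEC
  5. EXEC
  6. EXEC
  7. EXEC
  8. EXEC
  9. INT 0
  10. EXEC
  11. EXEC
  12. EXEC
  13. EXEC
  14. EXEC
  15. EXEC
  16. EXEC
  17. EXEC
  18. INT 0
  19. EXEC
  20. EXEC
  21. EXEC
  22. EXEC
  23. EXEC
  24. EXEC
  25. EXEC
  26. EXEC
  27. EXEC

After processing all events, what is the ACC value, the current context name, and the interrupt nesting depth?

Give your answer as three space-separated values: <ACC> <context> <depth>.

Answer: -27 MAIN 0

Derivation:
Event 1 (EXEC): [MAIN] PC=0: DEC 1 -> ACC=-1
Event 2 (INT 0): INT 0 arrives: push (MAIN, PC=1), enter IRQ0 at PC=0 (depth now 1)
Event 3 (INT 0): INT 0 arrives: push (IRQ0, PC=0), enter IRQ0 at PC=0 (depth now 2)
Event 4 (EXEC): [IRQ0] PC=0: DEC 3 -> ACC=-4
Event 5 (EXEC): [IRQ0] PC=1: DEC 4 -> ACC=-8
Event 6 (EXEC): [IRQ0] PC=2: DEC 3 -> ACC=-11
Event 7 (EXEC): [IRQ0] PC=3: IRET -> resume IRQ0 at PC=0 (depth now 1)
Event 8 (EXEC): [IRQ0] PC=0: DEC 3 -> ACC=-14
Event 9 (INT 0): INT 0 arrives: push (IRQ0, PC=1), enter IRQ0 at PC=0 (depth now 2)
Event 10 (EXEC): [IRQ0] PC=0: DEC 3 -> ACC=-17
Event 11 (EXEC): [IRQ0] PC=1: DEC 4 -> ACC=-21
Event 12 (EXEC): [IRQ0] PC=2: DEC 3 -> ACC=-24
Event 13 (EXEC): [IRQ0] PC=3: IRET -> resume IRQ0 at PC=1 (depth now 1)
Event 14 (EXEC): [IRQ0] PC=1: DEC 4 -> ACC=-28
Event 15 (EXEC): [IRQ0] PC=2: DEC 3 -> ACC=-31
Event 16 (EXEC): [IRQ0] PC=3: IRET -> resume MAIN at PC=1 (depth now 0)
Event 17 (EXEC): [MAIN] PC=1: INC 3 -> ACC=-28
Event 18 (INT 0): INT 0 arrives: push (MAIN, PC=2), enter IRQ0 at PC=0 (depth now 1)
Event 19 (EXEC): [IRQ0] PC=0: DEC 3 -> ACC=-31
Event 20 (EXEC): [IRQ0] PC=1: DEC 4 -> ACC=-35
Event 21 (EXEC): [IRQ0] PC=2: DEC 3 -> ACC=-38
Event 22 (EXEC): [IRQ0] PC=3: IRET -> resume MAIN at PC=2 (depth now 0)
Event 23 (EXEC): [MAIN] PC=2: INC 2 -> ACC=-36
Event 24 (EXEC): [MAIN] PC=3: INC 4 -> ACC=-32
Event 25 (EXEC): [MAIN] PC=4: INC 5 -> ACC=-27
Event 26 (EXEC): [MAIN] PC=5: NOP
Event 27 (EXEC): [MAIN] PC=6: HALT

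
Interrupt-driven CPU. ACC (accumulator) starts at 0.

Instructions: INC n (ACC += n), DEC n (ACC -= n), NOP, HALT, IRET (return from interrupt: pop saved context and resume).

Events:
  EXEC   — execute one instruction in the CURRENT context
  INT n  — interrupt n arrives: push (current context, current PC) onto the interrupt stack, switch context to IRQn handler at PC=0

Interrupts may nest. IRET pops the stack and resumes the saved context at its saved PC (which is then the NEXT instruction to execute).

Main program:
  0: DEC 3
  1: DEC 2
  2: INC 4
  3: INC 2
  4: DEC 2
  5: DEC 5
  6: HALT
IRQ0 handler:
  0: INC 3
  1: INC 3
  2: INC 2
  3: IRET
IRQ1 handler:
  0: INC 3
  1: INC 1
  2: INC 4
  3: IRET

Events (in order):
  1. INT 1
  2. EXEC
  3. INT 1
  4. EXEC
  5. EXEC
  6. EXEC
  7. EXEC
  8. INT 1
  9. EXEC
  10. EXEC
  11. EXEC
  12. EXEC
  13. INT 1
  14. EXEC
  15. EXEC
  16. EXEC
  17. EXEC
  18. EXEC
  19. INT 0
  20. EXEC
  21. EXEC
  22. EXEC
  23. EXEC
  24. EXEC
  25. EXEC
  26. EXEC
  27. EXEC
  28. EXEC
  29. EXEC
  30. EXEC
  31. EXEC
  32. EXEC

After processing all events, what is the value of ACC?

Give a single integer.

Answer: 34

Derivation:
Event 1 (INT 1): INT 1 arrives: push (MAIN, PC=0), enter IRQ1 at PC=0 (depth now 1)
Event 2 (EXEC): [IRQ1] PC=0: INC 3 -> ACC=3
Event 3 (INT 1): INT 1 arrives: push (IRQ1, PC=1), enter IRQ1 at PC=0 (depth now 2)
Event 4 (EXEC): [IRQ1] PC=0: INC 3 -> ACC=6
Event 5 (EXEC): [IRQ1] PC=1: INC 1 -> ACC=7
Event 6 (EXEC): [IRQ1] PC=2: INC 4 -> ACC=11
Event 7 (EXEC): [IRQ1] PC=3: IRET -> resume IRQ1 at PC=1 (depth now 1)
Event 8 (INT 1): INT 1 arrives: push (IRQ1, PC=1), enter IRQ1 at PC=0 (depth now 2)
Event 9 (EXEC): [IRQ1] PC=0: INC 3 -> ACC=14
Event 10 (EXEC): [IRQ1] PC=1: INC 1 -> ACC=15
Event 11 (EXEC): [IRQ1] PC=2: INC 4 -> ACC=19
Event 12 (EXEC): [IRQ1] PC=3: IRET -> resume IRQ1 at PC=1 (depth now 1)
Event 13 (INT 1): INT 1 arrives: push (IRQ1, PC=1), enter IRQ1 at PC=0 (depth now 2)
Event 14 (EXEC): [IRQ1] PC=0: INC 3 -> ACC=22
Event 15 (EXEC): [IRQ1] PC=1: INC 1 -> ACC=23
Event 16 (EXEC): [IRQ1] PC=2: INC 4 -> ACC=27
Event 17 (EXEC): [IRQ1] PC=3: IRET -> resume IRQ1 at PC=1 (depth now 1)
Event 18 (EXEC): [IRQ1] PC=1: INC 1 -> ACC=28
Event 19 (INT 0): INT 0 arrives: push (IRQ1, PC=2), enter IRQ0 at PC=0 (depth now 2)
Event 20 (EXEC): [IRQ0] PC=0: INC 3 -> ACC=31
Event 21 (EXEC): [IRQ0] PC=1: INC 3 -> ACC=34
Event 22 (EXEC): [IRQ0] PC=2: INC 2 -> ACC=36
Event 23 (EXEC): [IRQ0] PC=3: IRET -> resume IRQ1 at PC=2 (depth now 1)
Event 24 (EXEC): [IRQ1] PC=2: INC 4 -> ACC=40
Event 25 (EXEC): [IRQ1] PC=3: IRET -> resume MAIN at PC=0 (depth now 0)
Event 26 (EXEC): [MAIN] PC=0: DEC 3 -> ACC=37
Event 27 (EXEC): [MAIN] PC=1: DEC 2 -> ACC=35
Event 28 (EXEC): [MAIN] PC=2: INC 4 -> ACC=39
Event 29 (EXEC): [MAIN] PC=3: INC 2 -> ACC=41
Event 30 (EXEC): [MAIN] PC=4: DEC 2 -> ACC=39
Event 31 (EXEC): [MAIN] PC=5: DEC 5 -> ACC=34
Event 32 (EXEC): [MAIN] PC=6: HALT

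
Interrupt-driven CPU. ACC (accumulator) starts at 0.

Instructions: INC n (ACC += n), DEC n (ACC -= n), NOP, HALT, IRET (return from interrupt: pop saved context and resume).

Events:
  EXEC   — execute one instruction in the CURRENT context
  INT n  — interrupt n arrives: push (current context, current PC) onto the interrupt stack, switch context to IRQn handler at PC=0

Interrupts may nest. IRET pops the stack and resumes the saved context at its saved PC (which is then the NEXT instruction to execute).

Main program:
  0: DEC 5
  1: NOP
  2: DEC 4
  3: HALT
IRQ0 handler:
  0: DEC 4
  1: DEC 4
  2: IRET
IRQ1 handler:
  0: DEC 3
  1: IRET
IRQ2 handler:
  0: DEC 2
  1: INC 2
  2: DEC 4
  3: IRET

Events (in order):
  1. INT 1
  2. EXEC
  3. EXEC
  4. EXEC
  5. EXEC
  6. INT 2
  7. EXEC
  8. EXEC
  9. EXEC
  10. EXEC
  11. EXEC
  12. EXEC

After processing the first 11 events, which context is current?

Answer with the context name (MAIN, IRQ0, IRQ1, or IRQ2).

Answer: MAIN

Derivation:
Event 1 (INT 1): INT 1 arrives: push (MAIN, PC=0), enter IRQ1 at PC=0 (depth now 1)
Event 2 (EXEC): [IRQ1] PC=0: DEC 3 -> ACC=-3
Event 3 (EXEC): [IRQ1] PC=1: IRET -> resume MAIN at PC=0 (depth now 0)
Event 4 (EXEC): [MAIN] PC=0: DEC 5 -> ACC=-8
Event 5 (EXEC): [MAIN] PC=1: NOP
Event 6 (INT 2): INT 2 arrives: push (MAIN, PC=2), enter IRQ2 at PC=0 (depth now 1)
Event 7 (EXEC): [IRQ2] PC=0: DEC 2 -> ACC=-10
Event 8 (EXEC): [IRQ2] PC=1: INC 2 -> ACC=-8
Event 9 (EXEC): [IRQ2] PC=2: DEC 4 -> ACC=-12
Event 10 (EXEC): [IRQ2] PC=3: IRET -> resume MAIN at PC=2 (depth now 0)
Event 11 (EXEC): [MAIN] PC=2: DEC 4 -> ACC=-16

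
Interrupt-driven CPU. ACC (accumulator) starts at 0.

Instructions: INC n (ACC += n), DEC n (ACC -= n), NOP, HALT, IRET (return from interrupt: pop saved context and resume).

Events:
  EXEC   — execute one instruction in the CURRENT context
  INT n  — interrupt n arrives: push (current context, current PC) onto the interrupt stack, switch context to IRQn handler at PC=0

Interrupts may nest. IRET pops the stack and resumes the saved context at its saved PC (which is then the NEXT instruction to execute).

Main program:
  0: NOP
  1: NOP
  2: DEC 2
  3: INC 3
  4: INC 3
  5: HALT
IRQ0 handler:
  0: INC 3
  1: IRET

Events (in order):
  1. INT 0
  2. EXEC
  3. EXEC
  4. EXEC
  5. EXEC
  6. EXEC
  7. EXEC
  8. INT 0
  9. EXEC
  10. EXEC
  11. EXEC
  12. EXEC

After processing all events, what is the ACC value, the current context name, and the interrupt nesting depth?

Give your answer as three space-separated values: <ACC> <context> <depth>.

Answer: 10 MAIN 0

Derivation:
Event 1 (INT 0): INT 0 arrives: push (MAIN, PC=0), enter IRQ0 at PC=0 (depth now 1)
Event 2 (EXEC): [IRQ0] PC=0: INC 3 -> ACC=3
Event 3 (EXEC): [IRQ0] PC=1: IRET -> resume MAIN at PC=0 (depth now 0)
Event 4 (EXEC): [MAIN] PC=0: NOP
Event 5 (EXEC): [MAIN] PC=1: NOP
Event 6 (EXEC): [MAIN] PC=2: DEC 2 -> ACC=1
Event 7 (EXEC): [MAIN] PC=3: INC 3 -> ACC=4
Event 8 (INT 0): INT 0 arrives: push (MAIN, PC=4), enter IRQ0 at PC=0 (depth now 1)
Event 9 (EXEC): [IRQ0] PC=0: INC 3 -> ACC=7
Event 10 (EXEC): [IRQ0] PC=1: IRET -> resume MAIN at PC=4 (depth now 0)
Event 11 (EXEC): [MAIN] PC=4: INC 3 -> ACC=10
Event 12 (EXEC): [MAIN] PC=5: HALT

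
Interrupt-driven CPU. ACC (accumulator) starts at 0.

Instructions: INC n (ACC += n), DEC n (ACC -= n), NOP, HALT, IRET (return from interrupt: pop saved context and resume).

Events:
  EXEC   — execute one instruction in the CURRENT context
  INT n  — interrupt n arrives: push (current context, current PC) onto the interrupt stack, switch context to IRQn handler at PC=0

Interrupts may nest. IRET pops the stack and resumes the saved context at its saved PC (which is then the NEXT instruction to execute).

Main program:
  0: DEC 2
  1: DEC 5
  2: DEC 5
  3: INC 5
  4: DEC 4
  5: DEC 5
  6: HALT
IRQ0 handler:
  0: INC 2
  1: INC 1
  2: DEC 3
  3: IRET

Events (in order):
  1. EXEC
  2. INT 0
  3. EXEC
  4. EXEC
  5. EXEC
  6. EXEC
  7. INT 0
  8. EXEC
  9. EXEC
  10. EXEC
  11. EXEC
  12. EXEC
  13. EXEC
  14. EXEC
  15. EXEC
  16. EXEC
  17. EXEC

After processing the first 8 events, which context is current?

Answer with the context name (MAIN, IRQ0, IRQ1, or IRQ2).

Answer: IRQ0

Derivation:
Event 1 (EXEC): [MAIN] PC=0: DEC 2 -> ACC=-2
Event 2 (INT 0): INT 0 arrives: push (MAIN, PC=1), enter IRQ0 at PC=0 (depth now 1)
Event 3 (EXEC): [IRQ0] PC=0: INC 2 -> ACC=0
Event 4 (EXEC): [IRQ0] PC=1: INC 1 -> ACC=1
Event 5 (EXEC): [IRQ0] PC=2: DEC 3 -> ACC=-2
Event 6 (EXEC): [IRQ0] PC=3: IRET -> resume MAIN at PC=1 (depth now 0)
Event 7 (INT 0): INT 0 arrives: push (MAIN, PC=1), enter IRQ0 at PC=0 (depth now 1)
Event 8 (EXEC): [IRQ0] PC=0: INC 2 -> ACC=0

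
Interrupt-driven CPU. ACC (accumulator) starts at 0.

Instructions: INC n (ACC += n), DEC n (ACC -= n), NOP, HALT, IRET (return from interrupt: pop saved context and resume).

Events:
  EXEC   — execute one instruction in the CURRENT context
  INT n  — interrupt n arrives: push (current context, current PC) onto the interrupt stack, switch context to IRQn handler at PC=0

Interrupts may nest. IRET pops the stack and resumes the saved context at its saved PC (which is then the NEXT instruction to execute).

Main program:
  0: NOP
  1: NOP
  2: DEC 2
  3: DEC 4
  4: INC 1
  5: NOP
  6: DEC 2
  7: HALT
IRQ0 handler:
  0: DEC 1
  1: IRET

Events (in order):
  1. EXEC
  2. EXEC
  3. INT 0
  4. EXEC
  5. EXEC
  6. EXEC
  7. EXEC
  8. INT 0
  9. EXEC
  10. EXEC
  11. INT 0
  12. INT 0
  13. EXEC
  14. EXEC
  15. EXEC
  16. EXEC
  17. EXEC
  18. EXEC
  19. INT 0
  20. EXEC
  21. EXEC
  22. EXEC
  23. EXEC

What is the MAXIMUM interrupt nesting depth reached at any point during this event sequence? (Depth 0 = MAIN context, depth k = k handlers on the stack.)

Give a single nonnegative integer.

Answer: 2

Derivation:
Event 1 (EXEC): [MAIN] PC=0: NOP [depth=0]
Event 2 (EXEC): [MAIN] PC=1: NOP [depth=0]
Event 3 (INT 0): INT 0 arrives: push (MAIN, PC=2), enter IRQ0 at PC=0 (depth now 1) [depth=1]
Event 4 (EXEC): [IRQ0] PC=0: DEC 1 -> ACC=-1 [depth=1]
Event 5 (EXEC): [IRQ0] PC=1: IRET -> resume MAIN at PC=2 (depth now 0) [depth=0]
Event 6 (EXEC): [MAIN] PC=2: DEC 2 -> ACC=-3 [depth=0]
Event 7 (EXEC): [MAIN] PC=3: DEC 4 -> ACC=-7 [depth=0]
Event 8 (INT 0): INT 0 arrives: push (MAIN, PC=4), enter IRQ0 at PC=0 (depth now 1) [depth=1]
Event 9 (EXEC): [IRQ0] PC=0: DEC 1 -> ACC=-8 [depth=1]
Event 10 (EXEC): [IRQ0] PC=1: IRET -> resume MAIN at PC=4 (depth now 0) [depth=0]
Event 11 (INT 0): INT 0 arrives: push (MAIN, PC=4), enter IRQ0 at PC=0 (depth now 1) [depth=1]
Event 12 (INT 0): INT 0 arrives: push (IRQ0, PC=0), enter IRQ0 at PC=0 (depth now 2) [depth=2]
Event 13 (EXEC): [IRQ0] PC=0: DEC 1 -> ACC=-9 [depth=2]
Event 14 (EXEC): [IRQ0] PC=1: IRET -> resume IRQ0 at PC=0 (depth now 1) [depth=1]
Event 15 (EXEC): [IRQ0] PC=0: DEC 1 -> ACC=-10 [depth=1]
Event 16 (EXEC): [IRQ0] PC=1: IRET -> resume MAIN at PC=4 (depth now 0) [depth=0]
Event 17 (EXEC): [MAIN] PC=4: INC 1 -> ACC=-9 [depth=0]
Event 18 (EXEC): [MAIN] PC=5: NOP [depth=0]
Event 19 (INT 0): INT 0 arrives: push (MAIN, PC=6), enter IRQ0 at PC=0 (depth now 1) [depth=1]
Event 20 (EXEC): [IRQ0] PC=0: DEC 1 -> ACC=-10 [depth=1]
Event 21 (EXEC): [IRQ0] PC=1: IRET -> resume MAIN at PC=6 (depth now 0) [depth=0]
Event 22 (EXEC): [MAIN] PC=6: DEC 2 -> ACC=-12 [depth=0]
Event 23 (EXEC): [MAIN] PC=7: HALT [depth=0]
Max depth observed: 2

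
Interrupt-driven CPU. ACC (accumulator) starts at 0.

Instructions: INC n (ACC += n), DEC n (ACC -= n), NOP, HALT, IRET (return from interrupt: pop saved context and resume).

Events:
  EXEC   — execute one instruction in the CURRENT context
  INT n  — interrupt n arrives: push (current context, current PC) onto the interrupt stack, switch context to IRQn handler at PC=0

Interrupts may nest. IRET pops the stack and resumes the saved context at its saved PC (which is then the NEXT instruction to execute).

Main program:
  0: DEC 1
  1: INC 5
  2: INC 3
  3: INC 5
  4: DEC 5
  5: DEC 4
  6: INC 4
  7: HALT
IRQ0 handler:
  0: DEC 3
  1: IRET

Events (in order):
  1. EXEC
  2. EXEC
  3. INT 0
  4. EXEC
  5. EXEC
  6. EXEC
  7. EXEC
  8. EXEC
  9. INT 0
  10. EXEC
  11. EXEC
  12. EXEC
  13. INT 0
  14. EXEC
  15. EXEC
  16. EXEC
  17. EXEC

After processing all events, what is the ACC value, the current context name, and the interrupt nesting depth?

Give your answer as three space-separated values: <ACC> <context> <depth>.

Event 1 (EXEC): [MAIN] PC=0: DEC 1 -> ACC=-1
Event 2 (EXEC): [MAIN] PC=1: INC 5 -> ACC=4
Event 3 (INT 0): INT 0 arrives: push (MAIN, PC=2), enter IRQ0 at PC=0 (depth now 1)
Event 4 (EXEC): [IRQ0] PC=0: DEC 3 -> ACC=1
Event 5 (EXEC): [IRQ0] PC=1: IRET -> resume MAIN at PC=2 (depth now 0)
Event 6 (EXEC): [MAIN] PC=2: INC 3 -> ACC=4
Event 7 (EXEC): [MAIN] PC=3: INC 5 -> ACC=9
Event 8 (EXEC): [MAIN] PC=4: DEC 5 -> ACC=4
Event 9 (INT 0): INT 0 arrives: push (MAIN, PC=5), enter IRQ0 at PC=0 (depth now 1)
Event 10 (EXEC): [IRQ0] PC=0: DEC 3 -> ACC=1
Event 11 (EXEC): [IRQ0] PC=1: IRET -> resume MAIN at PC=5 (depth now 0)
Event 12 (EXEC): [MAIN] PC=5: DEC 4 -> ACC=-3
Event 13 (INT 0): INT 0 arrives: push (MAIN, PC=6), enter IRQ0 at PC=0 (depth now 1)
Event 14 (EXEC): [IRQ0] PC=0: DEC 3 -> ACC=-6
Event 15 (EXEC): [IRQ0] PC=1: IRET -> resume MAIN at PC=6 (depth now 0)
Event 16 (EXEC): [MAIN] PC=6: INC 4 -> ACC=-2
Event 17 (EXEC): [MAIN] PC=7: HALT

Answer: -2 MAIN 0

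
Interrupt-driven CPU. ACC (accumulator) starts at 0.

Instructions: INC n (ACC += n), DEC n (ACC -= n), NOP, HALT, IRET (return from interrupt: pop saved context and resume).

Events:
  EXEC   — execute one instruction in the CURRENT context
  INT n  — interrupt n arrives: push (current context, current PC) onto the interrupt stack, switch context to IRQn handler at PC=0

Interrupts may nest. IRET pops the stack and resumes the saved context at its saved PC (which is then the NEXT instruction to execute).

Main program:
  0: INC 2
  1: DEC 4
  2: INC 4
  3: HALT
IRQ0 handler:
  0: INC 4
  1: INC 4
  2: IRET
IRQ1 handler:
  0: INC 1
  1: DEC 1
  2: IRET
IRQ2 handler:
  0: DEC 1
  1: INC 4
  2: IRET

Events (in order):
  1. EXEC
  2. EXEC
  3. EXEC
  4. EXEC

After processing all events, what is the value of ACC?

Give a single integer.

Event 1 (EXEC): [MAIN] PC=0: INC 2 -> ACC=2
Event 2 (EXEC): [MAIN] PC=1: DEC 4 -> ACC=-2
Event 3 (EXEC): [MAIN] PC=2: INC 4 -> ACC=2
Event 4 (EXEC): [MAIN] PC=3: HALT

Answer: 2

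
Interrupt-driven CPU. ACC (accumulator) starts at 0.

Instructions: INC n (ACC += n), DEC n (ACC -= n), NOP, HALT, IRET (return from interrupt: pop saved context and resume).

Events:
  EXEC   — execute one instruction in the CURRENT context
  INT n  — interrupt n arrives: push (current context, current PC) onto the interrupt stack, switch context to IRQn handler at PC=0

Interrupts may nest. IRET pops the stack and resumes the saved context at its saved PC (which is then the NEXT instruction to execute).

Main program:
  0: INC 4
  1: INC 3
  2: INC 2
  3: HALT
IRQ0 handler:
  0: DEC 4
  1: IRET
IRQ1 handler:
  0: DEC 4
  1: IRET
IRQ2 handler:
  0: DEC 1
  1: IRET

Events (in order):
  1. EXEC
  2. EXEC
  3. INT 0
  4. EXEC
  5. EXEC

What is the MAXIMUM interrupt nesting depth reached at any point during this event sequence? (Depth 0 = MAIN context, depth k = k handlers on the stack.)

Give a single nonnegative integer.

Event 1 (EXEC): [MAIN] PC=0: INC 4 -> ACC=4 [depth=0]
Event 2 (EXEC): [MAIN] PC=1: INC 3 -> ACC=7 [depth=0]
Event 3 (INT 0): INT 0 arrives: push (MAIN, PC=2), enter IRQ0 at PC=0 (depth now 1) [depth=1]
Event 4 (EXEC): [IRQ0] PC=0: DEC 4 -> ACC=3 [depth=1]
Event 5 (EXEC): [IRQ0] PC=1: IRET -> resume MAIN at PC=2 (depth now 0) [depth=0]
Max depth observed: 1

Answer: 1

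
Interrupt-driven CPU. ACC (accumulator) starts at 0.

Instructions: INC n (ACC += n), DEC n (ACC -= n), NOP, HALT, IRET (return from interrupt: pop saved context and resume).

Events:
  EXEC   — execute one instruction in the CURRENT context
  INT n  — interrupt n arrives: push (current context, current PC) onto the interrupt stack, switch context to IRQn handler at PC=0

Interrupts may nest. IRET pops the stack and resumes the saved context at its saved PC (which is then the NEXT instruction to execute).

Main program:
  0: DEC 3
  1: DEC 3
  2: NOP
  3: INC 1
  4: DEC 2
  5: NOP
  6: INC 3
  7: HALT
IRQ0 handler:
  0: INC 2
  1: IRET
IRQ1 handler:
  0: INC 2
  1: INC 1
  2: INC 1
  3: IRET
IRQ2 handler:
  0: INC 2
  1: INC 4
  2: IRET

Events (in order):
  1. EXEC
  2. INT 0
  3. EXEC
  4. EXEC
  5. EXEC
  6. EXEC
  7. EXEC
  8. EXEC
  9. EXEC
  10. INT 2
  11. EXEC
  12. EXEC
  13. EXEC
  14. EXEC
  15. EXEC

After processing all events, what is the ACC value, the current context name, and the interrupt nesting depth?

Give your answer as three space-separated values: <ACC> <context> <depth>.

Event 1 (EXEC): [MAIN] PC=0: DEC 3 -> ACC=-3
Event 2 (INT 0): INT 0 arrives: push (MAIN, PC=1), enter IRQ0 at PC=0 (depth now 1)
Event 3 (EXEC): [IRQ0] PC=0: INC 2 -> ACC=-1
Event 4 (EXEC): [IRQ0] PC=1: IRET -> resume MAIN at PC=1 (depth now 0)
Event 5 (EXEC): [MAIN] PC=1: DEC 3 -> ACC=-4
Event 6 (EXEC): [MAIN] PC=2: NOP
Event 7 (EXEC): [MAIN] PC=3: INC 1 -> ACC=-3
Event 8 (EXEC): [MAIN] PC=4: DEC 2 -> ACC=-5
Event 9 (EXEC): [MAIN] PC=5: NOP
Event 10 (INT 2): INT 2 arrives: push (MAIN, PC=6), enter IRQ2 at PC=0 (depth now 1)
Event 11 (EXEC): [IRQ2] PC=0: INC 2 -> ACC=-3
Event 12 (EXEC): [IRQ2] PC=1: INC 4 -> ACC=1
Event 13 (EXEC): [IRQ2] PC=2: IRET -> resume MAIN at PC=6 (depth now 0)
Event 14 (EXEC): [MAIN] PC=6: INC 3 -> ACC=4
Event 15 (EXEC): [MAIN] PC=7: HALT

Answer: 4 MAIN 0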